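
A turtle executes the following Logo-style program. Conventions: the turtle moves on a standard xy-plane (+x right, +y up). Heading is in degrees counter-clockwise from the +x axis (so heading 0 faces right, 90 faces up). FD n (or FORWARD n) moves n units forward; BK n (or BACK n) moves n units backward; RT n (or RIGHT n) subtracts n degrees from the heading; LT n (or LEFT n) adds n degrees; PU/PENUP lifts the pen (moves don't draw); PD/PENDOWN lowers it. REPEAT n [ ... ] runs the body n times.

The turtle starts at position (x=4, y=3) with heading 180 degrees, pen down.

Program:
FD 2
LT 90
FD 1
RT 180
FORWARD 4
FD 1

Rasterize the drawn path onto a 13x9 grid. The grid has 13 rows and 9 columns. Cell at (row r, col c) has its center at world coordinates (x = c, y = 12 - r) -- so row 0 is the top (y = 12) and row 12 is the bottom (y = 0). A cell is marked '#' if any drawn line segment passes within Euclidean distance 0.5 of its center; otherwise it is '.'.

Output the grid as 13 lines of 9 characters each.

Answer: .........
.........
.........
.........
.........
..#......
..#......
..#......
..#......
..###....
..#......
.........
.........

Derivation:
Segment 0: (4,3) -> (2,3)
Segment 1: (2,3) -> (2,2)
Segment 2: (2,2) -> (2,6)
Segment 3: (2,6) -> (2,7)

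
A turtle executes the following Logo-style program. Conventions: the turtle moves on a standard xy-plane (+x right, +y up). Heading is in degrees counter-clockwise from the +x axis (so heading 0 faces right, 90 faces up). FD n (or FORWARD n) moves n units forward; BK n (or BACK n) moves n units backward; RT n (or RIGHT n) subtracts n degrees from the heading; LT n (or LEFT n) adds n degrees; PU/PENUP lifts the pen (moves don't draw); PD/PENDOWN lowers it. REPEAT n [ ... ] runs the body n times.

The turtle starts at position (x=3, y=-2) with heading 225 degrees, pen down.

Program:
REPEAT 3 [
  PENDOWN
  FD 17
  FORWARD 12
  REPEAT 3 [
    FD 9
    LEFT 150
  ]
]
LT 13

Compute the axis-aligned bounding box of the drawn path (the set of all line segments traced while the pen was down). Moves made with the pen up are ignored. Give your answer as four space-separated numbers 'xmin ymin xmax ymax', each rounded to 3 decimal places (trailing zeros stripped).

Executing turtle program step by step:
Start: pos=(3,-2), heading=225, pen down
REPEAT 3 [
  -- iteration 1/3 --
  PD: pen down
  FD 17: (3,-2) -> (-9.021,-14.021) [heading=225, draw]
  FD 12: (-9.021,-14.021) -> (-17.506,-22.506) [heading=225, draw]
  REPEAT 3 [
    -- iteration 1/3 --
    FD 9: (-17.506,-22.506) -> (-23.87,-28.87) [heading=225, draw]
    LT 150: heading 225 -> 15
    -- iteration 2/3 --
    FD 9: (-23.87,-28.87) -> (-15.177,-26.541) [heading=15, draw]
    LT 150: heading 15 -> 165
    -- iteration 3/3 --
    FD 9: (-15.177,-26.541) -> (-23.87,-24.211) [heading=165, draw]
    LT 150: heading 165 -> 315
  ]
  -- iteration 2/3 --
  PD: pen down
  FD 17: (-23.87,-24.211) -> (-11.849,-36.232) [heading=315, draw]
  FD 12: (-11.849,-36.232) -> (-3.364,-44.717) [heading=315, draw]
  REPEAT 3 [
    -- iteration 1/3 --
    FD 9: (-3.364,-44.717) -> (3,-51.081) [heading=315, draw]
    LT 150: heading 315 -> 105
    -- iteration 2/3 --
    FD 9: (3,-51.081) -> (0.671,-42.388) [heading=105, draw]
    LT 150: heading 105 -> 255
    -- iteration 3/3 --
    FD 9: (0.671,-42.388) -> (-1.659,-51.081) [heading=255, draw]
    LT 150: heading 255 -> 45
  ]
  -- iteration 3/3 --
  PD: pen down
  FD 17: (-1.659,-51.081) -> (10.362,-39.061) [heading=45, draw]
  FD 12: (10.362,-39.061) -> (18.847,-30.575) [heading=45, draw]
  REPEAT 3 [
    -- iteration 1/3 --
    FD 9: (18.847,-30.575) -> (25.211,-24.211) [heading=45, draw]
    LT 150: heading 45 -> 195
    -- iteration 2/3 --
    FD 9: (25.211,-24.211) -> (16.518,-26.541) [heading=195, draw]
    LT 150: heading 195 -> 345
    -- iteration 3/3 --
    FD 9: (16.518,-26.541) -> (25.211,-28.87) [heading=345, draw]
    LT 150: heading 345 -> 135
  ]
]
LT 13: heading 135 -> 148
Final: pos=(25.211,-28.87), heading=148, 15 segment(s) drawn

Segment endpoints: x in {-23.87, -17.506, -15.177, -11.849, -9.021, -3.364, -1.659, 0.671, 3, 3, 10.362, 16.518, 18.847, 25.211}, y in {-51.081, -44.717, -42.388, -39.061, -36.232, -30.575, -28.87, -28.87, -26.541, -26.541, -24.211, -24.211, -22.506, -14.021, -2}
xmin=-23.87, ymin=-51.081, xmax=25.211, ymax=-2

Answer: -23.87 -51.081 25.211 -2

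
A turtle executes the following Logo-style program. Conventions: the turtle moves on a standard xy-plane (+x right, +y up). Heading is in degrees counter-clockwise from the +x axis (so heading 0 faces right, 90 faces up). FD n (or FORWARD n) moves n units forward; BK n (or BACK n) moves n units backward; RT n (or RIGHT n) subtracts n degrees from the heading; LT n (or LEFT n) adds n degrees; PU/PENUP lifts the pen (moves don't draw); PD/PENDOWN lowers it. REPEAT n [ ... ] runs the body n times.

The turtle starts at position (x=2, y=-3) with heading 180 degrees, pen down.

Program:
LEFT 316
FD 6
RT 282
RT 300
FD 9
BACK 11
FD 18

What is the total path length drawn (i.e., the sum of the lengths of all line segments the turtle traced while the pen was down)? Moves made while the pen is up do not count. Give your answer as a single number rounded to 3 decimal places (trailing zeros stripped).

Executing turtle program step by step:
Start: pos=(2,-3), heading=180, pen down
LT 316: heading 180 -> 136
FD 6: (2,-3) -> (-2.316,1.168) [heading=136, draw]
RT 282: heading 136 -> 214
RT 300: heading 214 -> 274
FD 9: (-2.316,1.168) -> (-1.688,-7.81) [heading=274, draw]
BK 11: (-1.688,-7.81) -> (-2.456,3.163) [heading=274, draw]
FD 18: (-2.456,3.163) -> (-1.2,-14.793) [heading=274, draw]
Final: pos=(-1.2,-14.793), heading=274, 4 segment(s) drawn

Segment lengths:
  seg 1: (2,-3) -> (-2.316,1.168), length = 6
  seg 2: (-2.316,1.168) -> (-1.688,-7.81), length = 9
  seg 3: (-1.688,-7.81) -> (-2.456,3.163), length = 11
  seg 4: (-2.456,3.163) -> (-1.2,-14.793), length = 18
Total = 44

Answer: 44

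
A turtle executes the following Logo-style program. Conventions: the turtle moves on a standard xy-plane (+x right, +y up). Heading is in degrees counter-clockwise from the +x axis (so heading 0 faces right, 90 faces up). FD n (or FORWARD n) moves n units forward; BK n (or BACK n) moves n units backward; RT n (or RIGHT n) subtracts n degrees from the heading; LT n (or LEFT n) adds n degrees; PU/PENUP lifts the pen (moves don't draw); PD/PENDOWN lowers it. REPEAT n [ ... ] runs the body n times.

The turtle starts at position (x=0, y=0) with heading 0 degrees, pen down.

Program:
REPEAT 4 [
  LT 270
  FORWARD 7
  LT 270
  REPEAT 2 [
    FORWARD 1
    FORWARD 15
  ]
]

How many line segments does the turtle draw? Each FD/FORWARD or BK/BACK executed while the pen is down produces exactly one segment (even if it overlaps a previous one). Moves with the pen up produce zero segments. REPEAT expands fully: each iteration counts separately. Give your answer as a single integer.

Executing turtle program step by step:
Start: pos=(0,0), heading=0, pen down
REPEAT 4 [
  -- iteration 1/4 --
  LT 270: heading 0 -> 270
  FD 7: (0,0) -> (0,-7) [heading=270, draw]
  LT 270: heading 270 -> 180
  REPEAT 2 [
    -- iteration 1/2 --
    FD 1: (0,-7) -> (-1,-7) [heading=180, draw]
    FD 15: (-1,-7) -> (-16,-7) [heading=180, draw]
    -- iteration 2/2 --
    FD 1: (-16,-7) -> (-17,-7) [heading=180, draw]
    FD 15: (-17,-7) -> (-32,-7) [heading=180, draw]
  ]
  -- iteration 2/4 --
  LT 270: heading 180 -> 90
  FD 7: (-32,-7) -> (-32,0) [heading=90, draw]
  LT 270: heading 90 -> 0
  REPEAT 2 [
    -- iteration 1/2 --
    FD 1: (-32,0) -> (-31,0) [heading=0, draw]
    FD 15: (-31,0) -> (-16,0) [heading=0, draw]
    -- iteration 2/2 --
    FD 1: (-16,0) -> (-15,0) [heading=0, draw]
    FD 15: (-15,0) -> (0,0) [heading=0, draw]
  ]
  -- iteration 3/4 --
  LT 270: heading 0 -> 270
  FD 7: (0,0) -> (0,-7) [heading=270, draw]
  LT 270: heading 270 -> 180
  REPEAT 2 [
    -- iteration 1/2 --
    FD 1: (0,-7) -> (-1,-7) [heading=180, draw]
    FD 15: (-1,-7) -> (-16,-7) [heading=180, draw]
    -- iteration 2/2 --
    FD 1: (-16,-7) -> (-17,-7) [heading=180, draw]
    FD 15: (-17,-7) -> (-32,-7) [heading=180, draw]
  ]
  -- iteration 4/4 --
  LT 270: heading 180 -> 90
  FD 7: (-32,-7) -> (-32,0) [heading=90, draw]
  LT 270: heading 90 -> 0
  REPEAT 2 [
    -- iteration 1/2 --
    FD 1: (-32,0) -> (-31,0) [heading=0, draw]
    FD 15: (-31,0) -> (-16,0) [heading=0, draw]
    -- iteration 2/2 --
    FD 1: (-16,0) -> (-15,0) [heading=0, draw]
    FD 15: (-15,0) -> (0,0) [heading=0, draw]
  ]
]
Final: pos=(0,0), heading=0, 20 segment(s) drawn
Segments drawn: 20

Answer: 20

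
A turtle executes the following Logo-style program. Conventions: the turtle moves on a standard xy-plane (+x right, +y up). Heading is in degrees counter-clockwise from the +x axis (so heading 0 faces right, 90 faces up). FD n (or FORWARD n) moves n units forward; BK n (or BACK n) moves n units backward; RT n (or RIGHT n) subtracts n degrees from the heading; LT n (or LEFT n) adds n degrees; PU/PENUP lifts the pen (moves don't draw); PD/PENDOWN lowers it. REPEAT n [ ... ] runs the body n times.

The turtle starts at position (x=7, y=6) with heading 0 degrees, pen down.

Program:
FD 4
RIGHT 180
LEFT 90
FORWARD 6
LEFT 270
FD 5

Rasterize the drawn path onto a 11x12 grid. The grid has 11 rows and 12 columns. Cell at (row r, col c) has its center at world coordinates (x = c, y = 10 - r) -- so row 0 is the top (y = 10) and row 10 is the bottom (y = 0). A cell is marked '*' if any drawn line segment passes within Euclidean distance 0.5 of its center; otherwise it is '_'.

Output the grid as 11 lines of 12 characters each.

Segment 0: (7,6) -> (11,6)
Segment 1: (11,6) -> (11,0)
Segment 2: (11,0) -> (6,0)

Answer: ____________
____________
____________
____________
_______*****
___________*
___________*
___________*
___________*
___________*
______******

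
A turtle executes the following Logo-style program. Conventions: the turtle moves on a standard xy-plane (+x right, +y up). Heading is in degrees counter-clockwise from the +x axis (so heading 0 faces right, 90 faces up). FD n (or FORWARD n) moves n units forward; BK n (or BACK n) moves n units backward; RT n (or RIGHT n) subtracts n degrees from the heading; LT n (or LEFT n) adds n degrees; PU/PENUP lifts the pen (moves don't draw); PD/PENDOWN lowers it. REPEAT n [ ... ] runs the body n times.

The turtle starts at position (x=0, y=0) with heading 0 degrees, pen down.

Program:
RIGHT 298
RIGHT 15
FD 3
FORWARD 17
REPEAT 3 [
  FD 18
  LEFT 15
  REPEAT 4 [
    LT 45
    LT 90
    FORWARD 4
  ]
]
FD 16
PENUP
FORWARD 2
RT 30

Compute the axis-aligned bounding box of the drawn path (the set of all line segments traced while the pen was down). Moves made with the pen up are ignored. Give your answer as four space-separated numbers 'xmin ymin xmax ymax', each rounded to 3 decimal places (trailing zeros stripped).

Executing turtle program step by step:
Start: pos=(0,0), heading=0, pen down
RT 298: heading 0 -> 62
RT 15: heading 62 -> 47
FD 3: (0,0) -> (2.046,2.194) [heading=47, draw]
FD 17: (2.046,2.194) -> (13.64,14.627) [heading=47, draw]
REPEAT 3 [
  -- iteration 1/3 --
  FD 18: (13.64,14.627) -> (25.916,27.791) [heading=47, draw]
  LT 15: heading 47 -> 62
  REPEAT 4 [
    -- iteration 1/4 --
    LT 45: heading 62 -> 107
    LT 90: heading 107 -> 197
    FD 4: (25.916,27.791) -> (22.091,26.622) [heading=197, draw]
    -- iteration 2/4 --
    LT 45: heading 197 -> 242
    LT 90: heading 242 -> 332
    FD 4: (22.091,26.622) -> (25.623,24.744) [heading=332, draw]
    -- iteration 3/4 --
    LT 45: heading 332 -> 17
    LT 90: heading 17 -> 107
    FD 4: (25.623,24.744) -> (24.453,28.569) [heading=107, draw]
    -- iteration 4/4 --
    LT 45: heading 107 -> 152
    LT 90: heading 152 -> 242
    FD 4: (24.453,28.569) -> (22.575,25.037) [heading=242, draw]
  ]
  -- iteration 2/3 --
  FD 18: (22.575,25.037) -> (14.125,9.144) [heading=242, draw]
  LT 15: heading 242 -> 257
  REPEAT 4 [
    -- iteration 1/4 --
    LT 45: heading 257 -> 302
    LT 90: heading 302 -> 32
    FD 4: (14.125,9.144) -> (17.517,11.264) [heading=32, draw]
    -- iteration 2/4 --
    LT 45: heading 32 -> 77
    LT 90: heading 77 -> 167
    FD 4: (17.517,11.264) -> (13.619,12.164) [heading=167, draw]
    -- iteration 3/4 --
    LT 45: heading 167 -> 212
    LT 90: heading 212 -> 302
    FD 4: (13.619,12.164) -> (15.739,8.772) [heading=302, draw]
    -- iteration 4/4 --
    LT 45: heading 302 -> 347
    LT 90: heading 347 -> 77
    FD 4: (15.739,8.772) -> (16.639,12.669) [heading=77, draw]
  ]
  -- iteration 3/3 --
  FD 18: (16.639,12.669) -> (20.688,30.208) [heading=77, draw]
  LT 15: heading 77 -> 92
  REPEAT 4 [
    -- iteration 1/4 --
    LT 45: heading 92 -> 137
    LT 90: heading 137 -> 227
    FD 4: (20.688,30.208) -> (17.96,27.282) [heading=227, draw]
    -- iteration 2/4 --
    LT 45: heading 227 -> 272
    LT 90: heading 272 -> 2
    FD 4: (17.96,27.282) -> (21.958,27.422) [heading=2, draw]
    -- iteration 3/4 --
    LT 45: heading 2 -> 47
    LT 90: heading 47 -> 137
    FD 4: (21.958,27.422) -> (19.032,30.15) [heading=137, draw]
    -- iteration 4/4 --
    LT 45: heading 137 -> 182
    LT 90: heading 182 -> 272
    FD 4: (19.032,30.15) -> (19.172,26.152) [heading=272, draw]
  ]
]
FD 16: (19.172,26.152) -> (19.73,10.162) [heading=272, draw]
PU: pen up
FD 2: (19.73,10.162) -> (19.8,8.163) [heading=272, move]
RT 30: heading 272 -> 242
Final: pos=(19.8,8.163), heading=242, 18 segment(s) drawn

Segment endpoints: x in {0, 2.046, 13.619, 13.64, 14.125, 15.739, 16.639, 17.517, 17.96, 19.032, 19.172, 19.73, 20.688, 21.958, 22.091, 22.575, 24.453, 25.623, 25.916}, y in {0, 2.194, 8.772, 9.144, 10.162, 11.264, 12.164, 12.669, 14.627, 24.744, 25.037, 26.152, 26.622, 27.282, 27.422, 27.791, 28.569, 30.15, 30.208}
xmin=0, ymin=0, xmax=25.916, ymax=30.208

Answer: 0 0 25.916 30.208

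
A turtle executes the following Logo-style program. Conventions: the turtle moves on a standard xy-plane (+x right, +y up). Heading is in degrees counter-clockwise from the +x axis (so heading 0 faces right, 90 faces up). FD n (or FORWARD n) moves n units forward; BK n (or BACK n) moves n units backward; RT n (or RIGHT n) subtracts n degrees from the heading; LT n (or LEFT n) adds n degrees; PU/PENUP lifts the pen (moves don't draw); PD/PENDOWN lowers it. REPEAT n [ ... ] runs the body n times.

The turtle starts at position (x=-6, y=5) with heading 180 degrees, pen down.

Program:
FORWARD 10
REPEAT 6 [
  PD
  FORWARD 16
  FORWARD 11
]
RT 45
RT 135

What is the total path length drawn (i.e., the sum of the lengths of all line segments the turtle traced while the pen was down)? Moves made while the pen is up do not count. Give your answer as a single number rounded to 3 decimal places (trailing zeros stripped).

Answer: 172

Derivation:
Executing turtle program step by step:
Start: pos=(-6,5), heading=180, pen down
FD 10: (-6,5) -> (-16,5) [heading=180, draw]
REPEAT 6 [
  -- iteration 1/6 --
  PD: pen down
  FD 16: (-16,5) -> (-32,5) [heading=180, draw]
  FD 11: (-32,5) -> (-43,5) [heading=180, draw]
  -- iteration 2/6 --
  PD: pen down
  FD 16: (-43,5) -> (-59,5) [heading=180, draw]
  FD 11: (-59,5) -> (-70,5) [heading=180, draw]
  -- iteration 3/6 --
  PD: pen down
  FD 16: (-70,5) -> (-86,5) [heading=180, draw]
  FD 11: (-86,5) -> (-97,5) [heading=180, draw]
  -- iteration 4/6 --
  PD: pen down
  FD 16: (-97,5) -> (-113,5) [heading=180, draw]
  FD 11: (-113,5) -> (-124,5) [heading=180, draw]
  -- iteration 5/6 --
  PD: pen down
  FD 16: (-124,5) -> (-140,5) [heading=180, draw]
  FD 11: (-140,5) -> (-151,5) [heading=180, draw]
  -- iteration 6/6 --
  PD: pen down
  FD 16: (-151,5) -> (-167,5) [heading=180, draw]
  FD 11: (-167,5) -> (-178,5) [heading=180, draw]
]
RT 45: heading 180 -> 135
RT 135: heading 135 -> 0
Final: pos=(-178,5), heading=0, 13 segment(s) drawn

Segment lengths:
  seg 1: (-6,5) -> (-16,5), length = 10
  seg 2: (-16,5) -> (-32,5), length = 16
  seg 3: (-32,5) -> (-43,5), length = 11
  seg 4: (-43,5) -> (-59,5), length = 16
  seg 5: (-59,5) -> (-70,5), length = 11
  seg 6: (-70,5) -> (-86,5), length = 16
  seg 7: (-86,5) -> (-97,5), length = 11
  seg 8: (-97,5) -> (-113,5), length = 16
  seg 9: (-113,5) -> (-124,5), length = 11
  seg 10: (-124,5) -> (-140,5), length = 16
  seg 11: (-140,5) -> (-151,5), length = 11
  seg 12: (-151,5) -> (-167,5), length = 16
  seg 13: (-167,5) -> (-178,5), length = 11
Total = 172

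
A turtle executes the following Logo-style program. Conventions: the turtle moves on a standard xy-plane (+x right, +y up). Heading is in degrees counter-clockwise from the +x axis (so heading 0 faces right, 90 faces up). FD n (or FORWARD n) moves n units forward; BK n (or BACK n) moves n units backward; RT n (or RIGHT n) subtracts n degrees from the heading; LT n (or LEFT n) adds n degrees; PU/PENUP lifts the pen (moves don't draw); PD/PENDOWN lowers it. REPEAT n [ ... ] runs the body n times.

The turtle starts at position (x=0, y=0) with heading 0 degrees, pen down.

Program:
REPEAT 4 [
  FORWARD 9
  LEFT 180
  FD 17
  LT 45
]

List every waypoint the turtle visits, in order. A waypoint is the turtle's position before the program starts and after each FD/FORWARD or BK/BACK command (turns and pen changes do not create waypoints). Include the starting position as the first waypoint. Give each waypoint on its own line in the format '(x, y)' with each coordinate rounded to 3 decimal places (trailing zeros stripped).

Executing turtle program step by step:
Start: pos=(0,0), heading=0, pen down
REPEAT 4 [
  -- iteration 1/4 --
  FD 9: (0,0) -> (9,0) [heading=0, draw]
  LT 180: heading 0 -> 180
  FD 17: (9,0) -> (-8,0) [heading=180, draw]
  LT 45: heading 180 -> 225
  -- iteration 2/4 --
  FD 9: (-8,0) -> (-14.364,-6.364) [heading=225, draw]
  LT 180: heading 225 -> 45
  FD 17: (-14.364,-6.364) -> (-2.343,5.657) [heading=45, draw]
  LT 45: heading 45 -> 90
  -- iteration 3/4 --
  FD 9: (-2.343,5.657) -> (-2.343,14.657) [heading=90, draw]
  LT 180: heading 90 -> 270
  FD 17: (-2.343,14.657) -> (-2.343,-2.343) [heading=270, draw]
  LT 45: heading 270 -> 315
  -- iteration 4/4 --
  FD 9: (-2.343,-2.343) -> (4.021,-8.707) [heading=315, draw]
  LT 180: heading 315 -> 135
  FD 17: (4.021,-8.707) -> (-8,3.314) [heading=135, draw]
  LT 45: heading 135 -> 180
]
Final: pos=(-8,3.314), heading=180, 8 segment(s) drawn
Waypoints (9 total):
(0, 0)
(9, 0)
(-8, 0)
(-14.364, -6.364)
(-2.343, 5.657)
(-2.343, 14.657)
(-2.343, -2.343)
(4.021, -8.707)
(-8, 3.314)

Answer: (0, 0)
(9, 0)
(-8, 0)
(-14.364, -6.364)
(-2.343, 5.657)
(-2.343, 14.657)
(-2.343, -2.343)
(4.021, -8.707)
(-8, 3.314)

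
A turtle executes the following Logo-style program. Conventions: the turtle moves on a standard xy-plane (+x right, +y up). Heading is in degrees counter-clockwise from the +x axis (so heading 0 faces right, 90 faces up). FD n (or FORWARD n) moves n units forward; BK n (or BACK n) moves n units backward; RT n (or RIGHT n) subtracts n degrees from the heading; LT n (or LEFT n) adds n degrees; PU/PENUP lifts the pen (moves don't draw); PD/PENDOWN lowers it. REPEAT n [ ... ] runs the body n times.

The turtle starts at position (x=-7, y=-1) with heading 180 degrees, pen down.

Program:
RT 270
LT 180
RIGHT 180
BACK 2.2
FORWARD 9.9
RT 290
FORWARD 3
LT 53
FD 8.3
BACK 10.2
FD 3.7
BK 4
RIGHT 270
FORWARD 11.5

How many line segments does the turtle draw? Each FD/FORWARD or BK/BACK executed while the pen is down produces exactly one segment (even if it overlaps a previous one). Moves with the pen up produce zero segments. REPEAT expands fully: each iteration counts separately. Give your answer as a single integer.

Executing turtle program step by step:
Start: pos=(-7,-1), heading=180, pen down
RT 270: heading 180 -> 270
LT 180: heading 270 -> 90
RT 180: heading 90 -> 270
BK 2.2: (-7,-1) -> (-7,1.2) [heading=270, draw]
FD 9.9: (-7,1.2) -> (-7,-8.7) [heading=270, draw]
RT 290: heading 270 -> 340
FD 3: (-7,-8.7) -> (-4.181,-9.726) [heading=340, draw]
LT 53: heading 340 -> 33
FD 8.3: (-4.181,-9.726) -> (2.78,-5.206) [heading=33, draw]
BK 10.2: (2.78,-5.206) -> (-5.774,-10.761) [heading=33, draw]
FD 3.7: (-5.774,-10.761) -> (-2.671,-8.746) [heading=33, draw]
BK 4: (-2.671,-8.746) -> (-6.026,-10.924) [heading=33, draw]
RT 270: heading 33 -> 123
FD 11.5: (-6.026,-10.924) -> (-12.289,-1.28) [heading=123, draw]
Final: pos=(-12.289,-1.28), heading=123, 8 segment(s) drawn
Segments drawn: 8

Answer: 8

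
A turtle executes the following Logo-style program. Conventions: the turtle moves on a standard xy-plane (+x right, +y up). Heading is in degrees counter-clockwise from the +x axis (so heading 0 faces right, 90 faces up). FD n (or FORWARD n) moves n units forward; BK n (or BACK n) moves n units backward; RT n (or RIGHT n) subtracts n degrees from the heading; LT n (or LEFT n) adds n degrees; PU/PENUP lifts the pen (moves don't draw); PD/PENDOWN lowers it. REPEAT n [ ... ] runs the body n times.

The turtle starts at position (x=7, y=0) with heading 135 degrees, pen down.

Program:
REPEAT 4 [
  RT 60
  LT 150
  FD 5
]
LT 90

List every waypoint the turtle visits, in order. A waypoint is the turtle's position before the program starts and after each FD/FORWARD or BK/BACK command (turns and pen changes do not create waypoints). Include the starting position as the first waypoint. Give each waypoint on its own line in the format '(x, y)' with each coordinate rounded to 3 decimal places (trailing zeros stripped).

Answer: (7, 0)
(3.464, -3.536)
(7, -7.071)
(10.536, -3.536)
(7, 0)

Derivation:
Executing turtle program step by step:
Start: pos=(7,0), heading=135, pen down
REPEAT 4 [
  -- iteration 1/4 --
  RT 60: heading 135 -> 75
  LT 150: heading 75 -> 225
  FD 5: (7,0) -> (3.464,-3.536) [heading=225, draw]
  -- iteration 2/4 --
  RT 60: heading 225 -> 165
  LT 150: heading 165 -> 315
  FD 5: (3.464,-3.536) -> (7,-7.071) [heading=315, draw]
  -- iteration 3/4 --
  RT 60: heading 315 -> 255
  LT 150: heading 255 -> 45
  FD 5: (7,-7.071) -> (10.536,-3.536) [heading=45, draw]
  -- iteration 4/4 --
  RT 60: heading 45 -> 345
  LT 150: heading 345 -> 135
  FD 5: (10.536,-3.536) -> (7,0) [heading=135, draw]
]
LT 90: heading 135 -> 225
Final: pos=(7,0), heading=225, 4 segment(s) drawn
Waypoints (5 total):
(7, 0)
(3.464, -3.536)
(7, -7.071)
(10.536, -3.536)
(7, 0)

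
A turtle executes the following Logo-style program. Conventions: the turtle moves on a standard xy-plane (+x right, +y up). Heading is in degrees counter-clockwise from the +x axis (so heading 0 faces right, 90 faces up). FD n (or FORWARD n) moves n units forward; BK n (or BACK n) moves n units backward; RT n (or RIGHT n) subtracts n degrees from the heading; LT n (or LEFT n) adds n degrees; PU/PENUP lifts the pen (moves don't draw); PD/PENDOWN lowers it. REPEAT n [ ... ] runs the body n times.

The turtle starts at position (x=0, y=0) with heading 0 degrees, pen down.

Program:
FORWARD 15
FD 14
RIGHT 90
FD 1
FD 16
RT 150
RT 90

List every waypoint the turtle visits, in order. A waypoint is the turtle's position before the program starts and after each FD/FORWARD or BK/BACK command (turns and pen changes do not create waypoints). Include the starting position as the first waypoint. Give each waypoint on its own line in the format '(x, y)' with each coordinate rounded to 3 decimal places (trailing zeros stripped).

Answer: (0, 0)
(15, 0)
(29, 0)
(29, -1)
(29, -17)

Derivation:
Executing turtle program step by step:
Start: pos=(0,0), heading=0, pen down
FD 15: (0,0) -> (15,0) [heading=0, draw]
FD 14: (15,0) -> (29,0) [heading=0, draw]
RT 90: heading 0 -> 270
FD 1: (29,0) -> (29,-1) [heading=270, draw]
FD 16: (29,-1) -> (29,-17) [heading=270, draw]
RT 150: heading 270 -> 120
RT 90: heading 120 -> 30
Final: pos=(29,-17), heading=30, 4 segment(s) drawn
Waypoints (5 total):
(0, 0)
(15, 0)
(29, 0)
(29, -1)
(29, -17)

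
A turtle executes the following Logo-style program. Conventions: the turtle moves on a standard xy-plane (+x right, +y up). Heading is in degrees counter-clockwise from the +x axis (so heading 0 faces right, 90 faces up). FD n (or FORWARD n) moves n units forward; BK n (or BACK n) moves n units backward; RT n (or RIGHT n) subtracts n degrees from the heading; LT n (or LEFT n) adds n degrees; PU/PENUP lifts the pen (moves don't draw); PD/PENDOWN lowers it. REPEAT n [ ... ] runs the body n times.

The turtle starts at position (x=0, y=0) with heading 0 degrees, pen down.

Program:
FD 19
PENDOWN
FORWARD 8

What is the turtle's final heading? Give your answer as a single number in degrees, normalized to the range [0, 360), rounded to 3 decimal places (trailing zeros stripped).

Executing turtle program step by step:
Start: pos=(0,0), heading=0, pen down
FD 19: (0,0) -> (19,0) [heading=0, draw]
PD: pen down
FD 8: (19,0) -> (27,0) [heading=0, draw]
Final: pos=(27,0), heading=0, 2 segment(s) drawn

Answer: 0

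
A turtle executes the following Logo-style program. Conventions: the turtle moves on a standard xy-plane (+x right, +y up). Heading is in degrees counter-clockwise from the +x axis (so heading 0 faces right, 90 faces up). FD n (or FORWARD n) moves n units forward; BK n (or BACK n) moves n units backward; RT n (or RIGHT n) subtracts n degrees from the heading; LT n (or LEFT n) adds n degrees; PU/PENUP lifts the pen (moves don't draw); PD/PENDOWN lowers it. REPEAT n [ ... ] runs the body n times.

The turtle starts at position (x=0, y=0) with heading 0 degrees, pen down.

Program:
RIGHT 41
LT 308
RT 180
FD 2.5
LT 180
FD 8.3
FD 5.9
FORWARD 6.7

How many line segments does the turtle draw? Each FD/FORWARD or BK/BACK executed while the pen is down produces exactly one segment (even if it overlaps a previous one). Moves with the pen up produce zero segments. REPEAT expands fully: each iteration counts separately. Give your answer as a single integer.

Answer: 4

Derivation:
Executing turtle program step by step:
Start: pos=(0,0), heading=0, pen down
RT 41: heading 0 -> 319
LT 308: heading 319 -> 267
RT 180: heading 267 -> 87
FD 2.5: (0,0) -> (0.131,2.497) [heading=87, draw]
LT 180: heading 87 -> 267
FD 8.3: (0.131,2.497) -> (-0.304,-5.792) [heading=267, draw]
FD 5.9: (-0.304,-5.792) -> (-0.612,-11.684) [heading=267, draw]
FD 6.7: (-0.612,-11.684) -> (-0.963,-18.375) [heading=267, draw]
Final: pos=(-0.963,-18.375), heading=267, 4 segment(s) drawn
Segments drawn: 4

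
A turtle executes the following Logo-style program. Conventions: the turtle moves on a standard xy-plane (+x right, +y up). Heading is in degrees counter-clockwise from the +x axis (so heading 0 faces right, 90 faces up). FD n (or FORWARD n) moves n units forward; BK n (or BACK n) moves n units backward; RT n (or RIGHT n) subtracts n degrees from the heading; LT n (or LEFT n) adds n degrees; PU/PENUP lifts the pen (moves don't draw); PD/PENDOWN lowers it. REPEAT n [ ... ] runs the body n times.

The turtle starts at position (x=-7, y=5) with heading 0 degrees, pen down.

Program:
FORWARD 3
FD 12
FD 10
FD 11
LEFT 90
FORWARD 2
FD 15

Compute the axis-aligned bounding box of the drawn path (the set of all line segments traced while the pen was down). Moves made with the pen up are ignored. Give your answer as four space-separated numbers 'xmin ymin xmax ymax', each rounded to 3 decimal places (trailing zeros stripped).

Answer: -7 5 29 22

Derivation:
Executing turtle program step by step:
Start: pos=(-7,5), heading=0, pen down
FD 3: (-7,5) -> (-4,5) [heading=0, draw]
FD 12: (-4,5) -> (8,5) [heading=0, draw]
FD 10: (8,5) -> (18,5) [heading=0, draw]
FD 11: (18,5) -> (29,5) [heading=0, draw]
LT 90: heading 0 -> 90
FD 2: (29,5) -> (29,7) [heading=90, draw]
FD 15: (29,7) -> (29,22) [heading=90, draw]
Final: pos=(29,22), heading=90, 6 segment(s) drawn

Segment endpoints: x in {-7, -4, 8, 18, 29}, y in {5, 7, 22}
xmin=-7, ymin=5, xmax=29, ymax=22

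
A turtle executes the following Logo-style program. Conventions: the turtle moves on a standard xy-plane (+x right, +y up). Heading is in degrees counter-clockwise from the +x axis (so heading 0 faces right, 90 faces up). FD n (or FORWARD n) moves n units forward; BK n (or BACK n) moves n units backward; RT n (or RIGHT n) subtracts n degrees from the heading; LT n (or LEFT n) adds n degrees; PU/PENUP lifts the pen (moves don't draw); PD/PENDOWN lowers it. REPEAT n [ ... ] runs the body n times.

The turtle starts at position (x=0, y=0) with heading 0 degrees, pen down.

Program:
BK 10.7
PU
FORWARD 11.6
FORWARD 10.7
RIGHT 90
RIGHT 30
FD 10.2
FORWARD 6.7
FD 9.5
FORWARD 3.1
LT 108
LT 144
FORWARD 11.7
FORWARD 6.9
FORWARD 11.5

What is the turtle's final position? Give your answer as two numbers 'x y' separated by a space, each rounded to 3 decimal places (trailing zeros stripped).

Answer: -23.291 -3.179

Derivation:
Executing turtle program step by step:
Start: pos=(0,0), heading=0, pen down
BK 10.7: (0,0) -> (-10.7,0) [heading=0, draw]
PU: pen up
FD 11.6: (-10.7,0) -> (0.9,0) [heading=0, move]
FD 10.7: (0.9,0) -> (11.6,0) [heading=0, move]
RT 90: heading 0 -> 270
RT 30: heading 270 -> 240
FD 10.2: (11.6,0) -> (6.5,-8.833) [heading=240, move]
FD 6.7: (6.5,-8.833) -> (3.15,-14.636) [heading=240, move]
FD 9.5: (3.15,-14.636) -> (-1.6,-22.863) [heading=240, move]
FD 3.1: (-1.6,-22.863) -> (-3.15,-25.548) [heading=240, move]
LT 108: heading 240 -> 348
LT 144: heading 348 -> 132
FD 11.7: (-3.15,-25.548) -> (-10.979,-16.853) [heading=132, move]
FD 6.9: (-10.979,-16.853) -> (-15.596,-11.725) [heading=132, move]
FD 11.5: (-15.596,-11.725) -> (-23.291,-3.179) [heading=132, move]
Final: pos=(-23.291,-3.179), heading=132, 1 segment(s) drawn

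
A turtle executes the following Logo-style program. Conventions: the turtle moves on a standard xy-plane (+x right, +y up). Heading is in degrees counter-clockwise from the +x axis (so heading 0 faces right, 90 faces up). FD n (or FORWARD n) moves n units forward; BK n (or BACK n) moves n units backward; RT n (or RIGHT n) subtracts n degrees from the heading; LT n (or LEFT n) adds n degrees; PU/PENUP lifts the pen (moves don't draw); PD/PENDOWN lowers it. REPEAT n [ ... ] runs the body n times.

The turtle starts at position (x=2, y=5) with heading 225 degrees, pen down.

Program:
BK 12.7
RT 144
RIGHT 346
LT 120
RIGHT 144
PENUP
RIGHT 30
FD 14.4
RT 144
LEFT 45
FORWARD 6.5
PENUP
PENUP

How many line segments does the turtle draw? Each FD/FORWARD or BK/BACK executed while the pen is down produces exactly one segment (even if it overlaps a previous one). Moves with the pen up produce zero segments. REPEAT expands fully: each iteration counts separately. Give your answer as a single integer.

Answer: 1

Derivation:
Executing turtle program step by step:
Start: pos=(2,5), heading=225, pen down
BK 12.7: (2,5) -> (10.98,13.98) [heading=225, draw]
RT 144: heading 225 -> 81
RT 346: heading 81 -> 95
LT 120: heading 95 -> 215
RT 144: heading 215 -> 71
PU: pen up
RT 30: heading 71 -> 41
FD 14.4: (10.98,13.98) -> (21.848,23.428) [heading=41, move]
RT 144: heading 41 -> 257
LT 45: heading 257 -> 302
FD 6.5: (21.848,23.428) -> (25.293,17.915) [heading=302, move]
PU: pen up
PU: pen up
Final: pos=(25.293,17.915), heading=302, 1 segment(s) drawn
Segments drawn: 1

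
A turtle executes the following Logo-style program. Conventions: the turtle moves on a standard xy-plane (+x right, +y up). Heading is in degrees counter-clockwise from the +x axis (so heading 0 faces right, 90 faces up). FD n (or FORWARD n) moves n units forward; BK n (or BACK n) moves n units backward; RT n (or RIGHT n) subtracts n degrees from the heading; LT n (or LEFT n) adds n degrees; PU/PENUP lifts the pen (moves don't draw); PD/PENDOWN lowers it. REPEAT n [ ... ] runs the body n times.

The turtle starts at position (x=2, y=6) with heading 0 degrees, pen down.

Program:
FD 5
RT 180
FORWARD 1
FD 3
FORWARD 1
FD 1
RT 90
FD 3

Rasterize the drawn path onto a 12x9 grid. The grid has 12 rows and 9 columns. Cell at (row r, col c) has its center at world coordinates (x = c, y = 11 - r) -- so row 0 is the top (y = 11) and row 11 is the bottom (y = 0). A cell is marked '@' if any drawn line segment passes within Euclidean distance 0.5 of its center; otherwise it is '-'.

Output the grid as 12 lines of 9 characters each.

Answer: ---------
---------
-@-------
-@-------
-@-------
-@@@@@@@-
---------
---------
---------
---------
---------
---------

Derivation:
Segment 0: (2,6) -> (7,6)
Segment 1: (7,6) -> (6,6)
Segment 2: (6,6) -> (3,6)
Segment 3: (3,6) -> (2,6)
Segment 4: (2,6) -> (1,6)
Segment 5: (1,6) -> (1,9)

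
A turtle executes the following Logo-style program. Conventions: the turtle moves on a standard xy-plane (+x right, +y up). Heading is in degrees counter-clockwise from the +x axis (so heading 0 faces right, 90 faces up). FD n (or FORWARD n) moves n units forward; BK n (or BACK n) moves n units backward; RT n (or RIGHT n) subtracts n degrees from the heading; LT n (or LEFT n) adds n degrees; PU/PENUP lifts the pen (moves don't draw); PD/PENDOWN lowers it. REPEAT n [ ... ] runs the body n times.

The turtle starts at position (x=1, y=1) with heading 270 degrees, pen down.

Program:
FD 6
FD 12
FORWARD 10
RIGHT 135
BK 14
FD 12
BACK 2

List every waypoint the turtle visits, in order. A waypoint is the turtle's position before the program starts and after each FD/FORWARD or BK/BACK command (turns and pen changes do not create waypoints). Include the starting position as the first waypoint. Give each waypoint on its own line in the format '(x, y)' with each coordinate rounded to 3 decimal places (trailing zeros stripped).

Answer: (1, 1)
(1, -5)
(1, -17)
(1, -27)
(10.899, -36.899)
(2.414, -28.414)
(3.828, -29.828)

Derivation:
Executing turtle program step by step:
Start: pos=(1,1), heading=270, pen down
FD 6: (1,1) -> (1,-5) [heading=270, draw]
FD 12: (1,-5) -> (1,-17) [heading=270, draw]
FD 10: (1,-17) -> (1,-27) [heading=270, draw]
RT 135: heading 270 -> 135
BK 14: (1,-27) -> (10.899,-36.899) [heading=135, draw]
FD 12: (10.899,-36.899) -> (2.414,-28.414) [heading=135, draw]
BK 2: (2.414,-28.414) -> (3.828,-29.828) [heading=135, draw]
Final: pos=(3.828,-29.828), heading=135, 6 segment(s) drawn
Waypoints (7 total):
(1, 1)
(1, -5)
(1, -17)
(1, -27)
(10.899, -36.899)
(2.414, -28.414)
(3.828, -29.828)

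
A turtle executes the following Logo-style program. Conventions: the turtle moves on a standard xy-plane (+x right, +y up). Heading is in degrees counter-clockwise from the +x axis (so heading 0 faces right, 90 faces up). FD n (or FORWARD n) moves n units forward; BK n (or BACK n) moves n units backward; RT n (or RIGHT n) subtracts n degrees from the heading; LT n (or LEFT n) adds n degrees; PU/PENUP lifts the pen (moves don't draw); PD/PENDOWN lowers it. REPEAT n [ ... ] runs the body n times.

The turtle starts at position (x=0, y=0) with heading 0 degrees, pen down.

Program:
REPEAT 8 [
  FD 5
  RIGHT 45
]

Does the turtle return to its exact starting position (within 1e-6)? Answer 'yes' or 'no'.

Answer: yes

Derivation:
Executing turtle program step by step:
Start: pos=(0,0), heading=0, pen down
REPEAT 8 [
  -- iteration 1/8 --
  FD 5: (0,0) -> (5,0) [heading=0, draw]
  RT 45: heading 0 -> 315
  -- iteration 2/8 --
  FD 5: (5,0) -> (8.536,-3.536) [heading=315, draw]
  RT 45: heading 315 -> 270
  -- iteration 3/8 --
  FD 5: (8.536,-3.536) -> (8.536,-8.536) [heading=270, draw]
  RT 45: heading 270 -> 225
  -- iteration 4/8 --
  FD 5: (8.536,-8.536) -> (5,-12.071) [heading=225, draw]
  RT 45: heading 225 -> 180
  -- iteration 5/8 --
  FD 5: (5,-12.071) -> (0,-12.071) [heading=180, draw]
  RT 45: heading 180 -> 135
  -- iteration 6/8 --
  FD 5: (0,-12.071) -> (-3.536,-8.536) [heading=135, draw]
  RT 45: heading 135 -> 90
  -- iteration 7/8 --
  FD 5: (-3.536,-8.536) -> (-3.536,-3.536) [heading=90, draw]
  RT 45: heading 90 -> 45
  -- iteration 8/8 --
  FD 5: (-3.536,-3.536) -> (0,0) [heading=45, draw]
  RT 45: heading 45 -> 0
]
Final: pos=(0,0), heading=0, 8 segment(s) drawn

Start position: (0, 0)
Final position: (0, 0)
Distance = 0; < 1e-6 -> CLOSED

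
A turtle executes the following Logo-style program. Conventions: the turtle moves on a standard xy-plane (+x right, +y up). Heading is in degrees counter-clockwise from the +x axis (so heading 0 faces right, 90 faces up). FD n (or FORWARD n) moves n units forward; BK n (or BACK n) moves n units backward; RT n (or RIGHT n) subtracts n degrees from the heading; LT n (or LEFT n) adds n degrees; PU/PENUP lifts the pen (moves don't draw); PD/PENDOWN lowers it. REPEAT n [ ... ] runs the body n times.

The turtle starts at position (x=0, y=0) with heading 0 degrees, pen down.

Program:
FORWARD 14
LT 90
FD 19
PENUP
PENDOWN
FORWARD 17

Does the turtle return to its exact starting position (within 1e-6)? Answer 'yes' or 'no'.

Answer: no

Derivation:
Executing turtle program step by step:
Start: pos=(0,0), heading=0, pen down
FD 14: (0,0) -> (14,0) [heading=0, draw]
LT 90: heading 0 -> 90
FD 19: (14,0) -> (14,19) [heading=90, draw]
PU: pen up
PD: pen down
FD 17: (14,19) -> (14,36) [heading=90, draw]
Final: pos=(14,36), heading=90, 3 segment(s) drawn

Start position: (0, 0)
Final position: (14, 36)
Distance = 38.626; >= 1e-6 -> NOT closed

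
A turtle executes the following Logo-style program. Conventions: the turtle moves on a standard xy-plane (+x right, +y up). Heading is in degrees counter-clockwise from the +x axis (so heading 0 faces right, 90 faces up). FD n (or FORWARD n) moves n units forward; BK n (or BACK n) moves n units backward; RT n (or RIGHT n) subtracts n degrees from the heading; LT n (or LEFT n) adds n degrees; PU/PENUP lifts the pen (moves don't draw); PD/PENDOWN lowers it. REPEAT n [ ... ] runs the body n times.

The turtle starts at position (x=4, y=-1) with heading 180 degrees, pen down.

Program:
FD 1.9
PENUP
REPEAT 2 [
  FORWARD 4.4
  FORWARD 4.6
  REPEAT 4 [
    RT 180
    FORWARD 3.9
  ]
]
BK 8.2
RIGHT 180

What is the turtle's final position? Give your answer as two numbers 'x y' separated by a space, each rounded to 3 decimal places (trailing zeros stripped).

Executing turtle program step by step:
Start: pos=(4,-1), heading=180, pen down
FD 1.9: (4,-1) -> (2.1,-1) [heading=180, draw]
PU: pen up
REPEAT 2 [
  -- iteration 1/2 --
  FD 4.4: (2.1,-1) -> (-2.3,-1) [heading=180, move]
  FD 4.6: (-2.3,-1) -> (-6.9,-1) [heading=180, move]
  REPEAT 4 [
    -- iteration 1/4 --
    RT 180: heading 180 -> 0
    FD 3.9: (-6.9,-1) -> (-3,-1) [heading=0, move]
    -- iteration 2/4 --
    RT 180: heading 0 -> 180
    FD 3.9: (-3,-1) -> (-6.9,-1) [heading=180, move]
    -- iteration 3/4 --
    RT 180: heading 180 -> 0
    FD 3.9: (-6.9,-1) -> (-3,-1) [heading=0, move]
    -- iteration 4/4 --
    RT 180: heading 0 -> 180
    FD 3.9: (-3,-1) -> (-6.9,-1) [heading=180, move]
  ]
  -- iteration 2/2 --
  FD 4.4: (-6.9,-1) -> (-11.3,-1) [heading=180, move]
  FD 4.6: (-11.3,-1) -> (-15.9,-1) [heading=180, move]
  REPEAT 4 [
    -- iteration 1/4 --
    RT 180: heading 180 -> 0
    FD 3.9: (-15.9,-1) -> (-12,-1) [heading=0, move]
    -- iteration 2/4 --
    RT 180: heading 0 -> 180
    FD 3.9: (-12,-1) -> (-15.9,-1) [heading=180, move]
    -- iteration 3/4 --
    RT 180: heading 180 -> 0
    FD 3.9: (-15.9,-1) -> (-12,-1) [heading=0, move]
    -- iteration 4/4 --
    RT 180: heading 0 -> 180
    FD 3.9: (-12,-1) -> (-15.9,-1) [heading=180, move]
  ]
]
BK 8.2: (-15.9,-1) -> (-7.7,-1) [heading=180, move]
RT 180: heading 180 -> 0
Final: pos=(-7.7,-1), heading=0, 1 segment(s) drawn

Answer: -7.7 -1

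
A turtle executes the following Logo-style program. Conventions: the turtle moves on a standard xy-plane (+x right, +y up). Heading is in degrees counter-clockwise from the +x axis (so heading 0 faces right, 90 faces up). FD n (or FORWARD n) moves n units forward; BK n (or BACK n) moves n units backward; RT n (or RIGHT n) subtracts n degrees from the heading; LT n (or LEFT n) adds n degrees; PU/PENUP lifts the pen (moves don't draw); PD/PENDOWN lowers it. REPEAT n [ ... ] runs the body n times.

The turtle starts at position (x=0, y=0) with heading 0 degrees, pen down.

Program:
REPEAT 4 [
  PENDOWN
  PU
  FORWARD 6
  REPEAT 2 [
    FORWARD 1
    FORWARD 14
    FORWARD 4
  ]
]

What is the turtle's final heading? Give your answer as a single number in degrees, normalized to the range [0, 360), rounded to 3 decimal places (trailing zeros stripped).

Answer: 0

Derivation:
Executing turtle program step by step:
Start: pos=(0,0), heading=0, pen down
REPEAT 4 [
  -- iteration 1/4 --
  PD: pen down
  PU: pen up
  FD 6: (0,0) -> (6,0) [heading=0, move]
  REPEAT 2 [
    -- iteration 1/2 --
    FD 1: (6,0) -> (7,0) [heading=0, move]
    FD 14: (7,0) -> (21,0) [heading=0, move]
    FD 4: (21,0) -> (25,0) [heading=0, move]
    -- iteration 2/2 --
    FD 1: (25,0) -> (26,0) [heading=0, move]
    FD 14: (26,0) -> (40,0) [heading=0, move]
    FD 4: (40,0) -> (44,0) [heading=0, move]
  ]
  -- iteration 2/4 --
  PD: pen down
  PU: pen up
  FD 6: (44,0) -> (50,0) [heading=0, move]
  REPEAT 2 [
    -- iteration 1/2 --
    FD 1: (50,0) -> (51,0) [heading=0, move]
    FD 14: (51,0) -> (65,0) [heading=0, move]
    FD 4: (65,0) -> (69,0) [heading=0, move]
    -- iteration 2/2 --
    FD 1: (69,0) -> (70,0) [heading=0, move]
    FD 14: (70,0) -> (84,0) [heading=0, move]
    FD 4: (84,0) -> (88,0) [heading=0, move]
  ]
  -- iteration 3/4 --
  PD: pen down
  PU: pen up
  FD 6: (88,0) -> (94,0) [heading=0, move]
  REPEAT 2 [
    -- iteration 1/2 --
    FD 1: (94,0) -> (95,0) [heading=0, move]
    FD 14: (95,0) -> (109,0) [heading=0, move]
    FD 4: (109,0) -> (113,0) [heading=0, move]
    -- iteration 2/2 --
    FD 1: (113,0) -> (114,0) [heading=0, move]
    FD 14: (114,0) -> (128,0) [heading=0, move]
    FD 4: (128,0) -> (132,0) [heading=0, move]
  ]
  -- iteration 4/4 --
  PD: pen down
  PU: pen up
  FD 6: (132,0) -> (138,0) [heading=0, move]
  REPEAT 2 [
    -- iteration 1/2 --
    FD 1: (138,0) -> (139,0) [heading=0, move]
    FD 14: (139,0) -> (153,0) [heading=0, move]
    FD 4: (153,0) -> (157,0) [heading=0, move]
    -- iteration 2/2 --
    FD 1: (157,0) -> (158,0) [heading=0, move]
    FD 14: (158,0) -> (172,0) [heading=0, move]
    FD 4: (172,0) -> (176,0) [heading=0, move]
  ]
]
Final: pos=(176,0), heading=0, 0 segment(s) drawn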